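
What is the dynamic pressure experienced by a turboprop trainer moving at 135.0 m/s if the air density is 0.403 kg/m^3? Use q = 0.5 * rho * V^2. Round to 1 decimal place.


Step 1: V^2 = 135.0^2 = 18225.0
Step 2: q = 0.5 * 0.403 * 18225.0
Step 3: q = 3672.3 Pa

3672.3


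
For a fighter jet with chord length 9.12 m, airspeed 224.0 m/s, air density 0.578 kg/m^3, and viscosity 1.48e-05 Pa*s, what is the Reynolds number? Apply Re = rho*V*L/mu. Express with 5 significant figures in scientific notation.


Step 1: Numerator = rho * V * L = 0.578 * 224.0 * 9.12 = 1180.78464
Step 2: Re = 1180.78464 / 1.48e-05
Step 3: Re = 7.9783e+07

7.9783e+07


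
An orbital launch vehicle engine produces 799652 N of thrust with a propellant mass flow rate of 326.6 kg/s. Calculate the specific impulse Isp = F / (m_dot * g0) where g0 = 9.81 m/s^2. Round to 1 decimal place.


Step 1: m_dot * g0 = 326.6 * 9.81 = 3203.95
Step 2: Isp = 799652 / 3203.95 = 249.6 s

249.6


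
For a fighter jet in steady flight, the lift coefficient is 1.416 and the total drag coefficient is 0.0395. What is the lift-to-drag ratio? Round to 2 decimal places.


Step 1: L/D = CL / CD = 1.416 / 0.0395
Step 2: L/D = 35.85

35.85


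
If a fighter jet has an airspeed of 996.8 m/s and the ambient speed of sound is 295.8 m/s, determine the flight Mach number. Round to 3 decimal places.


Step 1: M = V / a = 996.8 / 295.8
Step 2: M = 3.370

3.370


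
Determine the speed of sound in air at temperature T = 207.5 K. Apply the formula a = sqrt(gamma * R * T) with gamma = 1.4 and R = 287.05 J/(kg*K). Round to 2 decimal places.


Step 1: gamma * R * T = 1.4 * 287.05 * 207.5 = 83388.025
Step 2: a = sqrt(83388.025) = 288.77 m/s

288.77


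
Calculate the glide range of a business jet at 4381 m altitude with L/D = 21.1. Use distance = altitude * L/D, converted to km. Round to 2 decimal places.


Step 1: Glide distance = altitude * L/D = 4381 * 21.1 = 92439.1 m
Step 2: Convert to km: 92439.1 / 1000 = 92.44 km

92.44


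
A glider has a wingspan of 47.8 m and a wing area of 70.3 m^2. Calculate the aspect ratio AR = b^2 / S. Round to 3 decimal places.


Step 1: b^2 = 47.8^2 = 2284.84
Step 2: AR = 2284.84 / 70.3 = 32.501

32.501


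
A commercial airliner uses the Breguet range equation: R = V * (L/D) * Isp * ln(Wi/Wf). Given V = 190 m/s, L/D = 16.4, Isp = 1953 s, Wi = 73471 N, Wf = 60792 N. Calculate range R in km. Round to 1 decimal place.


Step 1: Coefficient = V * (L/D) * Isp = 190 * 16.4 * 1953 = 6085548.0 m
Step 2: Wi/Wf = 73471 / 60792 = 1.208564
Step 3: ln(1.208564) = 0.189433
Step 4: R = 6085548.0 * 0.189433 = 1152801.0 m = 1152.8 km

1152.8


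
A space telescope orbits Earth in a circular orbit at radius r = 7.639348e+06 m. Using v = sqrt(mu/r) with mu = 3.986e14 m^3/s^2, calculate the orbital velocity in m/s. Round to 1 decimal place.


Step 1: mu / r = 3.986e14 / 7.639348e+06 = 52177227.6901
Step 2: v = sqrt(52177227.6901) = 7223.4 m/s

7223.4


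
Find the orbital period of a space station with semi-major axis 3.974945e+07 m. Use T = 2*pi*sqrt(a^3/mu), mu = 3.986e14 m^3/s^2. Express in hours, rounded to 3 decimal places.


Step 1: a^3 / mu = 6.280488e+22 / 3.986e14 = 1.575637e+08
Step 2: sqrt(1.575637e+08) = 12552.4367 s
Step 3: T = 2*pi * 12552.4367 = 78869.29 s
Step 4: T in hours = 78869.29 / 3600 = 21.908 hours

21.908


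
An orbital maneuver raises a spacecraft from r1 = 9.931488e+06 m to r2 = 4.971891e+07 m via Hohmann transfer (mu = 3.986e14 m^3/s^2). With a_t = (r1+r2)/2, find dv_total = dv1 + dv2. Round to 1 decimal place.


Step 1: Transfer semi-major axis a_t = (9.931488e+06 + 4.971891e+07) / 2 = 2.982520e+07 m
Step 2: v1 (circular at r1) = sqrt(mu/r1) = 6335.22 m/s
Step 3: v_t1 = sqrt(mu*(2/r1 - 1/a_t)) = 8179.57 m/s
Step 4: dv1 = |8179.57 - 6335.22| = 1844.36 m/s
Step 5: v2 (circular at r2) = 2831.44 m/s, v_t2 = 1633.89 m/s
Step 6: dv2 = |2831.44 - 1633.89| = 1197.55 m/s
Step 7: Total delta-v = 1844.36 + 1197.55 = 3041.9 m/s

3041.9


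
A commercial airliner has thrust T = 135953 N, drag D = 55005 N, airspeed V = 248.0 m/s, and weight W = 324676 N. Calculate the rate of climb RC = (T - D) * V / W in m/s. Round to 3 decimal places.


Step 1: Excess thrust = T - D = 135953 - 55005 = 80948 N
Step 2: Excess power = 80948 * 248.0 = 20075104.0 W
Step 3: RC = 20075104.0 / 324676 = 61.831 m/s

61.831


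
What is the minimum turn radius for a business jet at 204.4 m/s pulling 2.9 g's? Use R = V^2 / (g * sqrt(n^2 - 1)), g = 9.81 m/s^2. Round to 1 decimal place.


Step 1: V^2 = 204.4^2 = 41779.36
Step 2: n^2 - 1 = 2.9^2 - 1 = 7.41
Step 3: sqrt(7.41) = 2.722132
Step 4: R = 41779.36 / (9.81 * 2.722132) = 1564.5 m

1564.5


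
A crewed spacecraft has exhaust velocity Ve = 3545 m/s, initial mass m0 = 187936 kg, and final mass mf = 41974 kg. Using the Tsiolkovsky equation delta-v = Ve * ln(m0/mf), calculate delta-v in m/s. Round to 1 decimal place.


Step 1: Mass ratio m0/mf = 187936 / 41974 = 4.477438
Step 2: ln(4.477438) = 1.499051
Step 3: delta-v = 3545 * 1.499051 = 5314.1 m/s

5314.1


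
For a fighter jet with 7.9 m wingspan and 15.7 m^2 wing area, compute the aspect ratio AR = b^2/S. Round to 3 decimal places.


Step 1: b^2 = 7.9^2 = 62.41
Step 2: AR = 62.41 / 15.7 = 3.975

3.975


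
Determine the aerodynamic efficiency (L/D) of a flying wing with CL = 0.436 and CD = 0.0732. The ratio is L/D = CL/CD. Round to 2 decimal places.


Step 1: L/D = CL / CD = 0.436 / 0.0732
Step 2: L/D = 5.96

5.96


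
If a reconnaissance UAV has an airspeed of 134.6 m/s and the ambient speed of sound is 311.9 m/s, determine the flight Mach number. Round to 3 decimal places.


Step 1: M = V / a = 134.6 / 311.9
Step 2: M = 0.432

0.432


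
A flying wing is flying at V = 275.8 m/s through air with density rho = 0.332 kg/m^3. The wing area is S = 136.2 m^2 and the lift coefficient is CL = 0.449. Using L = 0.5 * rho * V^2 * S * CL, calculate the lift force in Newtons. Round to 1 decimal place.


Step 1: Calculate dynamic pressure q = 0.5 * 0.332 * 275.8^2 = 0.5 * 0.332 * 76065.64 = 12626.8962 Pa
Step 2: Multiply by wing area and lift coefficient: L = 12626.8962 * 136.2 * 0.449
Step 3: L = 1719783.2679 * 0.449 = 772182.7 N

772182.7


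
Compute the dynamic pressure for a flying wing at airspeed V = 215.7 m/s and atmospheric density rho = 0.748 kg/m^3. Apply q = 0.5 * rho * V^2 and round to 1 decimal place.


Step 1: V^2 = 215.7^2 = 46526.49
Step 2: q = 0.5 * 0.748 * 46526.49
Step 3: q = 17400.9 Pa

17400.9


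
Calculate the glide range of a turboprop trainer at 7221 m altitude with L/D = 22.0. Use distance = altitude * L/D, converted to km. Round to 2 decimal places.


Step 1: Glide distance = altitude * L/D = 7221 * 22.0 = 158862.0 m
Step 2: Convert to km: 158862.0 / 1000 = 158.86 km

158.86


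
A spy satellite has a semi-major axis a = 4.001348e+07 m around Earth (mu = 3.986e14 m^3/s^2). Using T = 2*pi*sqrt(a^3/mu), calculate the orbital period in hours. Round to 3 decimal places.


Step 1: a^3 / mu = 6.406473e+22 / 3.986e14 = 1.607243e+08
Step 2: sqrt(1.607243e+08) = 12677.7107 s
Step 3: T = 2*pi * 12677.7107 = 79656.41 s
Step 4: T in hours = 79656.41 / 3600 = 22.127 hours

22.127


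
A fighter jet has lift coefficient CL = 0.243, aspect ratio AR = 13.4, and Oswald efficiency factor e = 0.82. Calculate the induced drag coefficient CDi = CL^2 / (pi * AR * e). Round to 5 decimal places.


Step 1: CL^2 = 0.243^2 = 0.059049
Step 2: pi * AR * e = 3.14159 * 13.4 * 0.82 = 34.51982
Step 3: CDi = 0.059049 / 34.51982 = 0.00171

0.00171


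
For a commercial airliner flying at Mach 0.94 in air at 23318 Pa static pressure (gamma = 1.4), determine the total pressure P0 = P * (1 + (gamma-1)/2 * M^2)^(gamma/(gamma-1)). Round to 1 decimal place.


Step 1: (gamma-1)/2 * M^2 = 0.2 * 0.8836 = 0.17672
Step 2: 1 + 0.17672 = 1.17672
Step 3: Exponent gamma/(gamma-1) = 3.5
Step 4: P0 = 23318 * 1.17672^3.5 = 41214.2 Pa

41214.2


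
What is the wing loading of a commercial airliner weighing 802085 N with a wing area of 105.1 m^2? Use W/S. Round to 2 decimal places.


Step 1: Wing loading = W / S = 802085 / 105.1
Step 2: Wing loading = 7631.64 N/m^2

7631.64


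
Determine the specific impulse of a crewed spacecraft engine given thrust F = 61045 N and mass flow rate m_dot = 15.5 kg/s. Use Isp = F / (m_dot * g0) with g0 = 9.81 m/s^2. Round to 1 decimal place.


Step 1: m_dot * g0 = 15.5 * 9.81 = 152.06
Step 2: Isp = 61045 / 152.06 = 401.5 s

401.5


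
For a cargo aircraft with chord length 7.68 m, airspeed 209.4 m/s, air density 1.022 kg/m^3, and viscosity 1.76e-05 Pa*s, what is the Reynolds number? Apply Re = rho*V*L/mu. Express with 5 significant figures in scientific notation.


Step 1: Numerator = rho * V * L = 1.022 * 209.4 * 7.68 = 1643.572224
Step 2: Re = 1643.572224 / 1.76e-05
Step 3: Re = 9.3385e+07

9.3385e+07


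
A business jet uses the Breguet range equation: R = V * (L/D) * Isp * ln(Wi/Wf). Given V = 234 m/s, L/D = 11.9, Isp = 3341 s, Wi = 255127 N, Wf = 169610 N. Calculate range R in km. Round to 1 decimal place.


Step 1: Coefficient = V * (L/D) * Isp = 234 * 11.9 * 3341 = 9303348.6 m
Step 2: Wi/Wf = 255127 / 169610 = 1.504198
Step 3: ln(1.504198) = 0.40826
Step 4: R = 9303348.6 * 0.40826 = 3798183.0 m = 3798.2 km

3798.2


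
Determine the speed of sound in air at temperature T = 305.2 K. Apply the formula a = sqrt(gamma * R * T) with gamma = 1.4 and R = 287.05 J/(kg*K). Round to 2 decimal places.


Step 1: gamma * R * T = 1.4 * 287.05 * 305.2 = 122650.724
Step 2: a = sqrt(122650.724) = 350.22 m/s

350.22


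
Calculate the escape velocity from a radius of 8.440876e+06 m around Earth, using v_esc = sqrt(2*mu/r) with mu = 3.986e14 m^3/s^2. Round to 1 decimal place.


Step 1: 2*mu/r = 2 * 3.986e14 / 8.440876e+06 = 94445173.7
Step 2: v_esc = sqrt(94445173.7) = 9718.3 m/s

9718.3


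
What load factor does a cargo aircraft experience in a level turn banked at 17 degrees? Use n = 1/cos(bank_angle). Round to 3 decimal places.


Step 1: Convert 17 degrees to radians = 0.296706
Step 2: cos(17 deg) = 0.956305
Step 3: n = 1 / 0.956305 = 1.046

1.046


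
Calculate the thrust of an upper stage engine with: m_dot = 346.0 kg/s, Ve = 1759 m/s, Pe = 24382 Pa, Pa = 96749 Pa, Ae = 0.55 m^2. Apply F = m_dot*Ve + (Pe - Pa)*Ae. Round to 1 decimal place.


Step 1: Momentum thrust = m_dot * Ve = 346.0 * 1759 = 608614.0 N
Step 2: Pressure thrust = (Pe - Pa) * Ae = (24382 - 96749) * 0.55 = -39801.85 N
Step 3: Total thrust F = 608614.0 + -39801.85 = 568812.2 N

568812.2


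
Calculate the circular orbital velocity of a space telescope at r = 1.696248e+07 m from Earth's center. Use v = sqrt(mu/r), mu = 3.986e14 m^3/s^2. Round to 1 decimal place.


Step 1: mu / r = 3.986e14 / 1.696248e+07 = 23498922.3274
Step 2: v = sqrt(23498922.3274) = 4847.6 m/s

4847.6


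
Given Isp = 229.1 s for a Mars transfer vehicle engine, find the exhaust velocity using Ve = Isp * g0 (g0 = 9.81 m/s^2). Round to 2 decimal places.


Step 1: Ve = Isp * g0 = 229.1 * 9.81
Step 2: Ve = 2247.47 m/s

2247.47


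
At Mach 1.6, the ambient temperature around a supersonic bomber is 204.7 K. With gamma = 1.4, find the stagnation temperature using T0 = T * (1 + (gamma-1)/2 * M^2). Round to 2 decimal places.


Step 1: (gamma-1)/2 = 0.2
Step 2: M^2 = 2.56
Step 3: 1 + 0.2 * 2.56 = 1.512
Step 4: T0 = 204.7 * 1.512 = 309.51 K

309.51


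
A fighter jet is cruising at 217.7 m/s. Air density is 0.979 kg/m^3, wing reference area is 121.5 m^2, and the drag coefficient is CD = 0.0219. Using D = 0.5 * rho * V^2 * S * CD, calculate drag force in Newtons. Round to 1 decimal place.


Step 1: Dynamic pressure q = 0.5 * 0.979 * 217.7^2 = 23199.0155 Pa
Step 2: Drag D = q * S * CD = 23199.0155 * 121.5 * 0.0219
Step 3: D = 61729.1 N

61729.1


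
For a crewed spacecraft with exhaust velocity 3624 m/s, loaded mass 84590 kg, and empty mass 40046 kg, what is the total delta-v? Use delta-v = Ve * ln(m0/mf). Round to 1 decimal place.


Step 1: Mass ratio m0/mf = 84590 / 40046 = 2.112321
Step 2: ln(2.112321) = 0.747787
Step 3: delta-v = 3624 * 0.747787 = 2710.0 m/s

2710.0


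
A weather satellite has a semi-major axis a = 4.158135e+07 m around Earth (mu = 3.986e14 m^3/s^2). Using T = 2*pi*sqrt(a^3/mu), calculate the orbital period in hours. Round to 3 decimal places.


Step 1: a^3 / mu = 7.189451e+22 / 3.986e14 = 1.803676e+08
Step 2: sqrt(1.803676e+08) = 13430.0995 s
Step 3: T = 2*pi * 13430.0995 = 84383.8 s
Step 4: T in hours = 84383.8 / 3600 = 23.440 hours

23.440


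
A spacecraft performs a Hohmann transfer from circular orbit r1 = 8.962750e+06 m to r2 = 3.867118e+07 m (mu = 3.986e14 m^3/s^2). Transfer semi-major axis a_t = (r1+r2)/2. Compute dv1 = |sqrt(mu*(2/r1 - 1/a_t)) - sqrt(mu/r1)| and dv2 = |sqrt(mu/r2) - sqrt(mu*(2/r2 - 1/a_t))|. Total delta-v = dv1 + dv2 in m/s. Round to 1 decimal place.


Step 1: Transfer semi-major axis a_t = (8.962750e+06 + 3.867118e+07) / 2 = 2.381696e+07 m
Step 2: v1 (circular at r1) = sqrt(mu/r1) = 6668.8 m/s
Step 3: v_t1 = sqrt(mu*(2/r1 - 1/a_t)) = 8497.64 m/s
Step 4: dv1 = |8497.64 - 6668.8| = 1828.84 m/s
Step 5: v2 (circular at r2) = 3210.52 m/s, v_t2 = 1969.48 m/s
Step 6: dv2 = |3210.52 - 1969.48| = 1241.03 m/s
Step 7: Total delta-v = 1828.84 + 1241.03 = 3069.9 m/s

3069.9


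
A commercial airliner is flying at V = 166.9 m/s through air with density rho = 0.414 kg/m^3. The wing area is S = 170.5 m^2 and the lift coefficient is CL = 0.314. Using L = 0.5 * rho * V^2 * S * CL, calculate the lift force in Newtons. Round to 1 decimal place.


Step 1: Calculate dynamic pressure q = 0.5 * 0.414 * 166.9^2 = 0.5 * 0.414 * 27855.61 = 5766.1113 Pa
Step 2: Multiply by wing area and lift coefficient: L = 5766.1113 * 170.5 * 0.314
Step 3: L = 983121.9715 * 0.314 = 308700.3 N

308700.3


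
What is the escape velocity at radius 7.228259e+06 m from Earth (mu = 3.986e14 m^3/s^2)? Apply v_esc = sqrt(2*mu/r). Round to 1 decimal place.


Step 1: 2*mu/r = 2 * 3.986e14 / 7.228259e+06 = 110289351.8342
Step 2: v_esc = sqrt(110289351.8342) = 10501.9 m/s

10501.9


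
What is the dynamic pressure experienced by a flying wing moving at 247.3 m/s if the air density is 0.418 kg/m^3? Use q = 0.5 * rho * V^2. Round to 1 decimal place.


Step 1: V^2 = 247.3^2 = 61157.29
Step 2: q = 0.5 * 0.418 * 61157.29
Step 3: q = 12781.9 Pa

12781.9


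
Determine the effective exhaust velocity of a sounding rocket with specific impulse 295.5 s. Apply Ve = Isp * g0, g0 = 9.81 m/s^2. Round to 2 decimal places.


Step 1: Ve = Isp * g0 = 295.5 * 9.81
Step 2: Ve = 2898.86 m/s

2898.86


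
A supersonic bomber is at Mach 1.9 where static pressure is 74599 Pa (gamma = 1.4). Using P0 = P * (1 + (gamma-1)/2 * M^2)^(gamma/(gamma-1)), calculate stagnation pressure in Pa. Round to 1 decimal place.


Step 1: (gamma-1)/2 * M^2 = 0.2 * 3.61 = 0.722
Step 2: 1 + 0.722 = 1.722
Step 3: Exponent gamma/(gamma-1) = 3.5
Step 4: P0 = 74599 * 1.722^3.5 = 499860.7 Pa

499860.7


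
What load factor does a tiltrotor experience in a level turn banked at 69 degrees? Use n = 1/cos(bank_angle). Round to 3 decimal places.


Step 1: Convert 69 degrees to radians = 1.204277
Step 2: cos(69 deg) = 0.358368
Step 3: n = 1 / 0.358368 = 2.790

2.790


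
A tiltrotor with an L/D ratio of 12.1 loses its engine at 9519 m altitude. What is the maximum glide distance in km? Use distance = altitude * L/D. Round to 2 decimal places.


Step 1: Glide distance = altitude * L/D = 9519 * 12.1 = 115179.9 m
Step 2: Convert to km: 115179.9 / 1000 = 115.18 km

115.18


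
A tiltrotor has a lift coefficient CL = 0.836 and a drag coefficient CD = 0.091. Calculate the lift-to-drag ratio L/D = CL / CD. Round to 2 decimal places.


Step 1: L/D = CL / CD = 0.836 / 0.091
Step 2: L/D = 9.19

9.19


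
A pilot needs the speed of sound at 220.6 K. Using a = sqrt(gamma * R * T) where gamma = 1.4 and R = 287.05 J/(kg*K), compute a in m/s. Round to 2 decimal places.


Step 1: gamma * R * T = 1.4 * 287.05 * 220.6 = 88652.522
Step 2: a = sqrt(88652.522) = 297.75 m/s

297.75


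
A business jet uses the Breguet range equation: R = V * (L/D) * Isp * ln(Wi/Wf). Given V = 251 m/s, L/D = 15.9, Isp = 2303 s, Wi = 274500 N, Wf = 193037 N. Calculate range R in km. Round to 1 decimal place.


Step 1: Coefficient = V * (L/D) * Isp = 251 * 15.9 * 2303 = 9191042.7 m
Step 2: Wi/Wf = 274500 / 193037 = 1.422007
Step 3: ln(1.422007) = 0.352069
Step 4: R = 9191042.7 * 0.352069 = 3235884.7 m = 3235.9 km

3235.9


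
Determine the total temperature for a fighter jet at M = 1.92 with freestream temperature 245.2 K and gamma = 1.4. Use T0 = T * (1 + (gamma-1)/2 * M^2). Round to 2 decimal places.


Step 1: (gamma-1)/2 = 0.2
Step 2: M^2 = 3.6864
Step 3: 1 + 0.2 * 3.6864 = 1.73728
Step 4: T0 = 245.2 * 1.73728 = 425.98 K

425.98


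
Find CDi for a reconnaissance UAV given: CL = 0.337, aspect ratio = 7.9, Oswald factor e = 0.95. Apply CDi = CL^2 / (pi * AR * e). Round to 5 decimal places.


Step 1: CL^2 = 0.337^2 = 0.113569
Step 2: pi * AR * e = 3.14159 * 7.9 * 0.95 = 23.577653
Step 3: CDi = 0.113569 / 23.577653 = 0.00482

0.00482


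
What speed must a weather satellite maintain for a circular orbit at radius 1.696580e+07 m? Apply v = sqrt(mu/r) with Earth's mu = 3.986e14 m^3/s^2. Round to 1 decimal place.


Step 1: mu / r = 3.986e14 / 1.696580e+07 = 23494323.8751
Step 2: v = sqrt(23494323.8751) = 4847.1 m/s

4847.1


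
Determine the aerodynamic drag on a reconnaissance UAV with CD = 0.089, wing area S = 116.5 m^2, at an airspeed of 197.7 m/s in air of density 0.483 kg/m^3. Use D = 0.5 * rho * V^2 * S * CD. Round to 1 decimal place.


Step 1: Dynamic pressure q = 0.5 * 0.483 * 197.7^2 = 9439.0975 Pa
Step 2: Drag D = q * S * CD = 9439.0975 * 116.5 * 0.089
Step 3: D = 97869.3 N

97869.3


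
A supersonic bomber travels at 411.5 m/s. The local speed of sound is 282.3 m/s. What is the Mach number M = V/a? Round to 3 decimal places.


Step 1: M = V / a = 411.5 / 282.3
Step 2: M = 1.458

1.458


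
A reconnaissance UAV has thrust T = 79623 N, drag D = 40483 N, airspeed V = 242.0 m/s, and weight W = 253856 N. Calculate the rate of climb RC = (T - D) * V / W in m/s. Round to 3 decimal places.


Step 1: Excess thrust = T - D = 79623 - 40483 = 39140 N
Step 2: Excess power = 39140 * 242.0 = 9471880.0 W
Step 3: RC = 9471880.0 / 253856 = 37.312 m/s

37.312


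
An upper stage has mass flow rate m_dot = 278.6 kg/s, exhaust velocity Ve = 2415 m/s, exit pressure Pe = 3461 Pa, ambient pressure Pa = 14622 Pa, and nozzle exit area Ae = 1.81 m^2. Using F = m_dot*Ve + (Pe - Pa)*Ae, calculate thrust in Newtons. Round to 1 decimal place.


Step 1: Momentum thrust = m_dot * Ve = 278.6 * 2415 = 672819.0 N
Step 2: Pressure thrust = (Pe - Pa) * Ae = (3461 - 14622) * 1.81 = -20201.41 N
Step 3: Total thrust F = 672819.0 + -20201.41 = 652617.6 N

652617.6


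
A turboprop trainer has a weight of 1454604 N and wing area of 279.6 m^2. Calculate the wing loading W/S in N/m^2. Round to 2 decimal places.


Step 1: Wing loading = W / S = 1454604 / 279.6
Step 2: Wing loading = 5202.45 N/m^2

5202.45


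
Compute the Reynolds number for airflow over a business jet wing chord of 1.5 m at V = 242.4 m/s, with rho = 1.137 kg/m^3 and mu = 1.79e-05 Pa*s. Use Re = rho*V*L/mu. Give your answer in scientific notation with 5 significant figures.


Step 1: Numerator = rho * V * L = 1.137 * 242.4 * 1.5 = 413.4132
Step 2: Re = 413.4132 / 1.79e-05
Step 3: Re = 2.3096e+07

2.3096e+07


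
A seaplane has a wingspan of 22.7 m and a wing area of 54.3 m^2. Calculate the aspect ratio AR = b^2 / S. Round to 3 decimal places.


Step 1: b^2 = 22.7^2 = 515.29
Step 2: AR = 515.29 / 54.3 = 9.490

9.490


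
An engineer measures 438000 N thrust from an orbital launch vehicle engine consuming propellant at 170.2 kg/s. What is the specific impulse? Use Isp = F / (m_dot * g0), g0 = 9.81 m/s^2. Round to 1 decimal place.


Step 1: m_dot * g0 = 170.2 * 9.81 = 1669.66
Step 2: Isp = 438000 / 1669.66 = 262.3 s

262.3


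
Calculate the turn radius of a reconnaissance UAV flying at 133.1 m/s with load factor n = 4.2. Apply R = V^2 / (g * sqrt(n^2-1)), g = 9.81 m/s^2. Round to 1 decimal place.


Step 1: V^2 = 133.1^2 = 17715.61
Step 2: n^2 - 1 = 4.2^2 - 1 = 16.64
Step 3: sqrt(16.64) = 4.079216
Step 4: R = 17715.61 / (9.81 * 4.079216) = 442.7 m

442.7


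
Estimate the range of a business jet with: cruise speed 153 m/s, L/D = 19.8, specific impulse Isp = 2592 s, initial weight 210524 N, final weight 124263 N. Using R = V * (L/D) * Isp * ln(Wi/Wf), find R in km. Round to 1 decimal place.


Step 1: Coefficient = V * (L/D) * Isp = 153 * 19.8 * 2592 = 7852204.8 m
Step 2: Wi/Wf = 210524 / 124263 = 1.694181
Step 3: ln(1.694181) = 0.527199
Step 4: R = 7852204.8 * 0.527199 = 4139677.5 m = 4139.7 km

4139.7


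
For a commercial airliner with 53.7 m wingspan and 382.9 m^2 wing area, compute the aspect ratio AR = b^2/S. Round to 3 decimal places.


Step 1: b^2 = 53.7^2 = 2883.69
Step 2: AR = 2883.69 / 382.9 = 7.531

7.531


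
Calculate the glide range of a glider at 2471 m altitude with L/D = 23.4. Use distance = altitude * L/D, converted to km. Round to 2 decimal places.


Step 1: Glide distance = altitude * L/D = 2471 * 23.4 = 57821.4 m
Step 2: Convert to km: 57821.4 / 1000 = 57.82 km

57.82


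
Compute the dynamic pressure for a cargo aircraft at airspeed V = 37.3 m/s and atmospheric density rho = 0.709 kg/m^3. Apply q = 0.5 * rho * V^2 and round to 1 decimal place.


Step 1: V^2 = 37.3^2 = 1391.29
Step 2: q = 0.5 * 0.709 * 1391.29
Step 3: q = 493.2 Pa

493.2


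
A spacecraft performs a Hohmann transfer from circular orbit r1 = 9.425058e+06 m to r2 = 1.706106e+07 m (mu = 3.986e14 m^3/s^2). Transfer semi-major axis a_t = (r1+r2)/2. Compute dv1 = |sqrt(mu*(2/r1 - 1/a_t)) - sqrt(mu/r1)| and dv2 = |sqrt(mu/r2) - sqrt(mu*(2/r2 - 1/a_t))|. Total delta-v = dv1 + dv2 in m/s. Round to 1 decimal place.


Step 1: Transfer semi-major axis a_t = (9.425058e+06 + 1.706106e+07) / 2 = 1.324306e+07 m
Step 2: v1 (circular at r1) = sqrt(mu/r1) = 6503.19 m/s
Step 3: v_t1 = sqrt(mu*(2/r1 - 1/a_t)) = 7381.34 m/s
Step 4: dv1 = |7381.34 - 6503.19| = 878.15 m/s
Step 5: v2 (circular at r2) = 4833.54 m/s, v_t2 = 4077.68 m/s
Step 6: dv2 = |4833.54 - 4077.68| = 755.86 m/s
Step 7: Total delta-v = 878.15 + 755.86 = 1634.0 m/s

1634.0


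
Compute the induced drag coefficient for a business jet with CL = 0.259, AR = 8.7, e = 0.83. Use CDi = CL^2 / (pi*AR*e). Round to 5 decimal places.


Step 1: CL^2 = 0.259^2 = 0.067081
Step 2: pi * AR * e = 3.14159 * 8.7 * 0.83 = 22.685441
Step 3: CDi = 0.067081 / 22.685441 = 0.00296

0.00296


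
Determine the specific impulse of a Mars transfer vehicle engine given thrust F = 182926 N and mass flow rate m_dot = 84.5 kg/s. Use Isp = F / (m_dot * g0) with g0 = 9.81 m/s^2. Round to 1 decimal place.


Step 1: m_dot * g0 = 84.5 * 9.81 = 828.95
Step 2: Isp = 182926 / 828.95 = 220.7 s

220.7


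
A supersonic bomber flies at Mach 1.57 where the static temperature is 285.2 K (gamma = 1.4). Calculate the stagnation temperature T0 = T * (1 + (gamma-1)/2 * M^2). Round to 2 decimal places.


Step 1: (gamma-1)/2 = 0.2
Step 2: M^2 = 2.4649
Step 3: 1 + 0.2 * 2.4649 = 1.49298
Step 4: T0 = 285.2 * 1.49298 = 425.80 K

425.80


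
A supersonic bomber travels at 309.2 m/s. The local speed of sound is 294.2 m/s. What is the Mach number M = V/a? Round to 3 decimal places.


Step 1: M = V / a = 309.2 / 294.2
Step 2: M = 1.051

1.051


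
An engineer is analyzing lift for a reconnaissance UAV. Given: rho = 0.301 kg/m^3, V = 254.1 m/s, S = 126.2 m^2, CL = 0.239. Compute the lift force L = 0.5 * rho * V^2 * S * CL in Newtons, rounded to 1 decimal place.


Step 1: Calculate dynamic pressure q = 0.5 * 0.301 * 254.1^2 = 0.5 * 0.301 * 64566.81 = 9717.3049 Pa
Step 2: Multiply by wing area and lift coefficient: L = 9717.3049 * 126.2 * 0.239
Step 3: L = 1226323.879 * 0.239 = 293091.4 N

293091.4


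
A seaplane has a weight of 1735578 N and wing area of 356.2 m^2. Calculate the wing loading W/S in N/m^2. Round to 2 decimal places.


Step 1: Wing loading = W / S = 1735578 / 356.2
Step 2: Wing loading = 4872.48 N/m^2

4872.48


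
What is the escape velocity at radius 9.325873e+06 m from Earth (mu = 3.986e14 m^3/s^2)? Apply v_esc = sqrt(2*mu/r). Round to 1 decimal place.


Step 1: 2*mu/r = 2 * 3.986e14 / 9.325873e+06 = 85482613.7993
Step 2: v_esc = sqrt(85482613.7993) = 9245.7 m/s

9245.7


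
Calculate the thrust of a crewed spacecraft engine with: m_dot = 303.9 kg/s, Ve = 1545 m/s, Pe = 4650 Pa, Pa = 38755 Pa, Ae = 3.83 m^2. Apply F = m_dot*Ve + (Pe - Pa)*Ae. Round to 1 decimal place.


Step 1: Momentum thrust = m_dot * Ve = 303.9 * 1545 = 469525.5 N
Step 2: Pressure thrust = (Pe - Pa) * Ae = (4650 - 38755) * 3.83 = -130622.15 N
Step 3: Total thrust F = 469525.5 + -130622.15 = 338903.4 N

338903.4


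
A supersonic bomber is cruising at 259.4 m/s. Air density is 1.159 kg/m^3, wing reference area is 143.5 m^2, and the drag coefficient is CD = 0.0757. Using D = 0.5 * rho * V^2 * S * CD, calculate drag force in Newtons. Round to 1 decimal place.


Step 1: Dynamic pressure q = 0.5 * 1.159 * 259.4^2 = 38993.6046 Pa
Step 2: Drag D = q * S * CD = 38993.6046 * 143.5 * 0.0757
Step 3: D = 423585.6 N

423585.6


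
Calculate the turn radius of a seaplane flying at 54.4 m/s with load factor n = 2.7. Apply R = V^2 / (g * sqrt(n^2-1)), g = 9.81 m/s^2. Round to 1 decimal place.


Step 1: V^2 = 54.4^2 = 2959.36
Step 2: n^2 - 1 = 2.7^2 - 1 = 6.29
Step 3: sqrt(6.29) = 2.507987
Step 4: R = 2959.36 / (9.81 * 2.507987) = 120.3 m

120.3


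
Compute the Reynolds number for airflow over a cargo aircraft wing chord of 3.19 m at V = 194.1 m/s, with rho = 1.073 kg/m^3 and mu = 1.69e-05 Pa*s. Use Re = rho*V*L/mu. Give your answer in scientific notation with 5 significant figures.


Step 1: Numerator = rho * V * L = 1.073 * 194.1 * 3.19 = 664.379067
Step 2: Re = 664.379067 / 1.69e-05
Step 3: Re = 3.9312e+07

3.9312e+07


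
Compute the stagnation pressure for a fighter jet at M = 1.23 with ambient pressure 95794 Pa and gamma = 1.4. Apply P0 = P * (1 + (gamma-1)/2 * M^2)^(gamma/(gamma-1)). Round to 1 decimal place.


Step 1: (gamma-1)/2 * M^2 = 0.2 * 1.5129 = 0.30258
Step 2: 1 + 0.30258 = 1.30258
Step 3: Exponent gamma/(gamma-1) = 3.5
Step 4: P0 = 95794 * 1.30258^3.5 = 241631.6 Pa

241631.6


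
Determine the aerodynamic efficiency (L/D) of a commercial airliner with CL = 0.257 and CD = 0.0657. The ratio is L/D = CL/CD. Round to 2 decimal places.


Step 1: L/D = CL / CD = 0.257 / 0.0657
Step 2: L/D = 3.91

3.91


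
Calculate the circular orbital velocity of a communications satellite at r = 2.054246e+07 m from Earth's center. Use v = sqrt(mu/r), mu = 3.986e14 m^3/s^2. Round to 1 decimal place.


Step 1: mu / r = 3.986e14 / 2.054246e+07 = 19403713.0899
Step 2: v = sqrt(19403713.0899) = 4405.0 m/s

4405.0


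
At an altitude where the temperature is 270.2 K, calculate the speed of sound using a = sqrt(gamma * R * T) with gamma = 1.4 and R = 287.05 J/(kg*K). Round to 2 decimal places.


Step 1: gamma * R * T = 1.4 * 287.05 * 270.2 = 108585.274
Step 2: a = sqrt(108585.274) = 329.52 m/s

329.52


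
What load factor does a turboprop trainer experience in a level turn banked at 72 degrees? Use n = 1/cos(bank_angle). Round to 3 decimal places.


Step 1: Convert 72 degrees to radians = 1.256637
Step 2: cos(72 deg) = 0.309017
Step 3: n = 1 / 0.309017 = 3.236

3.236


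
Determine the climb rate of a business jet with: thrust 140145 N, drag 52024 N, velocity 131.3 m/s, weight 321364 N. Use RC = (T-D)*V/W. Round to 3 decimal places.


Step 1: Excess thrust = T - D = 140145 - 52024 = 88121 N
Step 2: Excess power = 88121 * 131.3 = 11570287.3 W
Step 3: RC = 11570287.3 / 321364 = 36.004 m/s

36.004


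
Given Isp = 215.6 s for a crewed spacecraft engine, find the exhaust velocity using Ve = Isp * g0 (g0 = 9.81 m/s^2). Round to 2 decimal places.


Step 1: Ve = Isp * g0 = 215.6 * 9.81
Step 2: Ve = 2115.04 m/s

2115.04


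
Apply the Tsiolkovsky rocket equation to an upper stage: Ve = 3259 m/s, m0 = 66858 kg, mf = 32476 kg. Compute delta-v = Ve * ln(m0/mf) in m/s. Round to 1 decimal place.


Step 1: Mass ratio m0/mf = 66858 / 32476 = 2.058689
Step 2: ln(2.058689) = 0.72207
Step 3: delta-v = 3259 * 0.72207 = 2353.2 m/s

2353.2


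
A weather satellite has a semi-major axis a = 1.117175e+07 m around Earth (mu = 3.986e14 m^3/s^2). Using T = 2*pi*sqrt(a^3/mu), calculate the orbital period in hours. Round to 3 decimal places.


Step 1: a^3 / mu = 1.394324e+21 / 3.986e14 = 3.498053e+06
Step 2: sqrt(3.498053e+06) = 1870.3081 s
Step 3: T = 2*pi * 1870.3081 = 11751.49 s
Step 4: T in hours = 11751.49 / 3600 = 3.264 hours

3.264


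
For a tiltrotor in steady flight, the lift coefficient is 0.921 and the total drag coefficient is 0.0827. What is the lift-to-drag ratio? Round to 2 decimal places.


Step 1: L/D = CL / CD = 0.921 / 0.0827
Step 2: L/D = 11.14

11.14


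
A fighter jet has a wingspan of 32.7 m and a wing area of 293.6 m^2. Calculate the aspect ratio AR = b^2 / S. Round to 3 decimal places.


Step 1: b^2 = 32.7^2 = 1069.29
Step 2: AR = 1069.29 / 293.6 = 3.642

3.642


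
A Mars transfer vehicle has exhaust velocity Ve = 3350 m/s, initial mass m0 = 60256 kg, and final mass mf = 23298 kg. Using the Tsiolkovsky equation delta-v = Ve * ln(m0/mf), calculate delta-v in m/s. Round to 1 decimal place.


Step 1: Mass ratio m0/mf = 60256 / 23298 = 2.586316
Step 2: ln(2.586316) = 0.950235
Step 3: delta-v = 3350 * 0.950235 = 3183.3 m/s

3183.3


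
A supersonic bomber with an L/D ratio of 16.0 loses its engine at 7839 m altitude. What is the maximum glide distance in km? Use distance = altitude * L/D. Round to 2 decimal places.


Step 1: Glide distance = altitude * L/D = 7839 * 16.0 = 125424.0 m
Step 2: Convert to km: 125424.0 / 1000 = 125.42 km

125.42


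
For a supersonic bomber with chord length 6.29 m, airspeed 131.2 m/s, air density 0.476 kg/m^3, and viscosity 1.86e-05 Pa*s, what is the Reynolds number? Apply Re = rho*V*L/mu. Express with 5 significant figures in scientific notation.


Step 1: Numerator = rho * V * L = 0.476 * 131.2 * 6.29 = 392.818048
Step 2: Re = 392.818048 / 1.86e-05
Step 3: Re = 2.1119e+07

2.1119e+07


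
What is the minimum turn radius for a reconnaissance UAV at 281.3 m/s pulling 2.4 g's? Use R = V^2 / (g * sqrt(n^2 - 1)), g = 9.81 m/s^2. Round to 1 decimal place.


Step 1: V^2 = 281.3^2 = 79129.69
Step 2: n^2 - 1 = 2.4^2 - 1 = 4.76
Step 3: sqrt(4.76) = 2.181742
Step 4: R = 79129.69 / (9.81 * 2.181742) = 3697.1 m

3697.1


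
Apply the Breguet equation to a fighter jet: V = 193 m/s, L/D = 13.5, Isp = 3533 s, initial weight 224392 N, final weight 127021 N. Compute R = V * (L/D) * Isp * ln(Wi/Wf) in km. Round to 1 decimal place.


Step 1: Coefficient = V * (L/D) * Isp = 193 * 13.5 * 3533 = 9205231.5 m
Step 2: Wi/Wf = 224392 / 127021 = 1.766574
Step 3: ln(1.766574) = 0.569042
Step 4: R = 9205231.5 * 0.569042 = 5238164.2 m = 5238.2 km

5238.2


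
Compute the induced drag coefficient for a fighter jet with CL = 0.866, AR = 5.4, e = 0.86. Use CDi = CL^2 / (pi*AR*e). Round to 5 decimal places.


Step 1: CL^2 = 0.866^2 = 0.749956
Step 2: pi * AR * e = 3.14159 * 5.4 * 0.86 = 14.589556
Step 3: CDi = 0.749956 / 14.589556 = 0.05140

0.05140


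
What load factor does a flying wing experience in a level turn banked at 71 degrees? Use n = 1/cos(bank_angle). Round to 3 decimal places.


Step 1: Convert 71 degrees to radians = 1.239184
Step 2: cos(71 deg) = 0.325568
Step 3: n = 1 / 0.325568 = 3.072

3.072


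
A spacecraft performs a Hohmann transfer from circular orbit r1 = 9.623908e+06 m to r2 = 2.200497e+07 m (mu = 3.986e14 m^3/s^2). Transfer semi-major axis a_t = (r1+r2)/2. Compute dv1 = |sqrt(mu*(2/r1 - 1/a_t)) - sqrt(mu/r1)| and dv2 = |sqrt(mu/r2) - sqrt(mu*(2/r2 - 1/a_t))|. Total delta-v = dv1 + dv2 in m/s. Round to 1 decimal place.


Step 1: Transfer semi-major axis a_t = (9.623908e+06 + 2.200497e+07) / 2 = 1.581444e+07 m
Step 2: v1 (circular at r1) = sqrt(mu/r1) = 6435.66 m/s
Step 3: v_t1 = sqrt(mu*(2/r1 - 1/a_t)) = 7591.48 m/s
Step 4: dv1 = |7591.48 - 6435.66| = 1155.82 m/s
Step 5: v2 (circular at r2) = 4256.07 m/s, v_t2 = 3320.15 m/s
Step 6: dv2 = |4256.07 - 3320.15| = 935.92 m/s
Step 7: Total delta-v = 1155.82 + 935.92 = 2091.7 m/s

2091.7


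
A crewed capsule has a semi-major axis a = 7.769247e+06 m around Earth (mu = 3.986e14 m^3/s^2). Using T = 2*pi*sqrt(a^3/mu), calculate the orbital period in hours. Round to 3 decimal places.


Step 1: a^3 / mu = 4.689611e+20 / 3.986e14 = 1.176520e+06
Step 2: sqrt(1.176520e+06) = 1084.6753 s
Step 3: T = 2*pi * 1084.6753 = 6815.22 s
Step 4: T in hours = 6815.22 / 3600 = 1.893 hours

1.893


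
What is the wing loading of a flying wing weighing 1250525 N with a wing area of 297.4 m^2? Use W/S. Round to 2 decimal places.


Step 1: Wing loading = W / S = 1250525 / 297.4
Step 2: Wing loading = 4204.86 N/m^2

4204.86


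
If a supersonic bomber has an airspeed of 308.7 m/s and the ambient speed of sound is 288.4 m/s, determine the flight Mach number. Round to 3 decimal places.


Step 1: M = V / a = 308.7 / 288.4
Step 2: M = 1.070

1.070


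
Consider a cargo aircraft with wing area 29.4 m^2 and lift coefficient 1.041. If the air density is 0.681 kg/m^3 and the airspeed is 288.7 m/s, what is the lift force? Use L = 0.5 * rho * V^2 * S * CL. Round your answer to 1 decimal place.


Step 1: Calculate dynamic pressure q = 0.5 * 0.681 * 288.7^2 = 0.5 * 0.681 * 83347.69 = 28379.8884 Pa
Step 2: Multiply by wing area and lift coefficient: L = 28379.8884 * 29.4 * 1.041
Step 3: L = 834368.7203 * 1.041 = 868577.8 N

868577.8


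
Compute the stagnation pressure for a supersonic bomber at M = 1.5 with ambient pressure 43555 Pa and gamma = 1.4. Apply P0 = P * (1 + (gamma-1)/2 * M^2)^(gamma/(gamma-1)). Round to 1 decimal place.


Step 1: (gamma-1)/2 * M^2 = 0.2 * 2.25 = 0.45
Step 2: 1 + 0.45 = 1.45
Step 3: Exponent gamma/(gamma-1) = 3.5
Step 4: P0 = 43555 * 1.45^3.5 = 159891.7 Pa

159891.7


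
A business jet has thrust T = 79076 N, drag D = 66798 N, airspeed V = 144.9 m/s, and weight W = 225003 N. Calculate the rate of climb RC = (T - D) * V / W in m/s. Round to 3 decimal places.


Step 1: Excess thrust = T - D = 79076 - 66798 = 12278 N
Step 2: Excess power = 12278 * 144.9 = 1779082.2 W
Step 3: RC = 1779082.2 / 225003 = 7.907 m/s

7.907


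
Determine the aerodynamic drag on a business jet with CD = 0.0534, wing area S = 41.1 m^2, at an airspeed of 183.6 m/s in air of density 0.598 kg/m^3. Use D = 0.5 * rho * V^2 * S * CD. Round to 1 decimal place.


Step 1: Dynamic pressure q = 0.5 * 0.598 * 183.6^2 = 10078.979 Pa
Step 2: Drag D = q * S * CD = 10078.979 * 41.1 * 0.0534
Step 3: D = 22120.7 N

22120.7


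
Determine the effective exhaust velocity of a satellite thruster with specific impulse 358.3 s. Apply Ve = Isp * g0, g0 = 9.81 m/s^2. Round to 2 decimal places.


Step 1: Ve = Isp * g0 = 358.3 * 9.81
Step 2: Ve = 3514.92 m/s

3514.92


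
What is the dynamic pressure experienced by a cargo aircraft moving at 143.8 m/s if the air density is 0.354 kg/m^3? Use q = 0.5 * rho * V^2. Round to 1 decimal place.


Step 1: V^2 = 143.8^2 = 20678.44
Step 2: q = 0.5 * 0.354 * 20678.44
Step 3: q = 3660.1 Pa

3660.1


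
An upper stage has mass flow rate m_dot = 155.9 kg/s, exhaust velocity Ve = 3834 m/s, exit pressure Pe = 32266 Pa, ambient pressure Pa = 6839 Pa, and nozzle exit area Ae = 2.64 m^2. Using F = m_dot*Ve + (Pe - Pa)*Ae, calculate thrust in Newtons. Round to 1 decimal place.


Step 1: Momentum thrust = m_dot * Ve = 155.9 * 3834 = 597720.6 N
Step 2: Pressure thrust = (Pe - Pa) * Ae = (32266 - 6839) * 2.64 = 67127.28 N
Step 3: Total thrust F = 597720.6 + 67127.28 = 664847.9 N

664847.9


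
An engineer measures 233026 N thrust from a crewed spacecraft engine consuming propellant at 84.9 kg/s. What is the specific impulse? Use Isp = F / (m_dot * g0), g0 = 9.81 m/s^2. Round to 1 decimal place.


Step 1: m_dot * g0 = 84.9 * 9.81 = 832.87
Step 2: Isp = 233026 / 832.87 = 279.8 s

279.8


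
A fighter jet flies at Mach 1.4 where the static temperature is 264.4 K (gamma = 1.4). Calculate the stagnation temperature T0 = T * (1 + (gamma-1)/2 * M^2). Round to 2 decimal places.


Step 1: (gamma-1)/2 = 0.2
Step 2: M^2 = 1.96
Step 3: 1 + 0.2 * 1.96 = 1.392
Step 4: T0 = 264.4 * 1.392 = 368.04 K

368.04


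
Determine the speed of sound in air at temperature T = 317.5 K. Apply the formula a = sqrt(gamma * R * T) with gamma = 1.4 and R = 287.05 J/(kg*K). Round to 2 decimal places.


Step 1: gamma * R * T = 1.4 * 287.05 * 317.5 = 127593.725
Step 2: a = sqrt(127593.725) = 357.20 m/s

357.20


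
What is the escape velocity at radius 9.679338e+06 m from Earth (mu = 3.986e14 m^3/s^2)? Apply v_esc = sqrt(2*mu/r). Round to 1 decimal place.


Step 1: 2*mu/r = 2 * 3.986e14 / 9.679338e+06 = 82361004.4406
Step 2: v_esc = sqrt(82361004.4406) = 9075.3 m/s

9075.3


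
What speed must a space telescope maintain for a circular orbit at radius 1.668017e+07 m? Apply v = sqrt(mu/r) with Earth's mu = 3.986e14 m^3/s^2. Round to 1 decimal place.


Step 1: mu / r = 3.986e14 / 1.668017e+07 = 23896638.9431
Step 2: v = sqrt(23896638.9431) = 4888.4 m/s

4888.4


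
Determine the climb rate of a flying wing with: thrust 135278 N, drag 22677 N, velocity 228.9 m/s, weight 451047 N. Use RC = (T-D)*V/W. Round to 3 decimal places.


Step 1: Excess thrust = T - D = 135278 - 22677 = 112601 N
Step 2: Excess power = 112601 * 228.9 = 25774368.9 W
Step 3: RC = 25774368.9 / 451047 = 57.143 m/s

57.143


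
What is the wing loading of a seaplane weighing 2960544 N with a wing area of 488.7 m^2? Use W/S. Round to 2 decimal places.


Step 1: Wing loading = W / S = 2960544 / 488.7
Step 2: Wing loading = 6058.00 N/m^2

6058.00


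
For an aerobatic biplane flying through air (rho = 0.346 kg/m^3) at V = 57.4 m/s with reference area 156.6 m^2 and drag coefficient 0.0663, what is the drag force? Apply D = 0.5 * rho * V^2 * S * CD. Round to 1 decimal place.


Step 1: Dynamic pressure q = 0.5 * 0.346 * 57.4^2 = 569.9935 Pa
Step 2: Drag D = q * S * CD = 569.9935 * 156.6 * 0.0663
Step 3: D = 5918.0 N

5918.0


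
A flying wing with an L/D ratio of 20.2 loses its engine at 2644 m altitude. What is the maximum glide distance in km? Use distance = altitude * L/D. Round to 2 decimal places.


Step 1: Glide distance = altitude * L/D = 2644 * 20.2 = 53408.8 m
Step 2: Convert to km: 53408.8 / 1000 = 53.41 km

53.41


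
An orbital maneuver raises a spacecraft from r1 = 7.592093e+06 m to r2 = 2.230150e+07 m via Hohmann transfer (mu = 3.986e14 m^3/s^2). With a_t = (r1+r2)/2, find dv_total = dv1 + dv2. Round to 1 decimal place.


Step 1: Transfer semi-major axis a_t = (7.592093e+06 + 2.230150e+07) / 2 = 1.494680e+07 m
Step 2: v1 (circular at r1) = sqrt(mu/r1) = 7245.83 m/s
Step 3: v_t1 = sqrt(mu*(2/r1 - 1/a_t)) = 8850.77 m/s
Step 4: dv1 = |8850.77 - 7245.83| = 1604.94 m/s
Step 5: v2 (circular at r2) = 4227.68 m/s, v_t2 = 3013.06 m/s
Step 6: dv2 = |4227.68 - 3013.06| = 1214.61 m/s
Step 7: Total delta-v = 1604.94 + 1214.61 = 2819.6 m/s

2819.6


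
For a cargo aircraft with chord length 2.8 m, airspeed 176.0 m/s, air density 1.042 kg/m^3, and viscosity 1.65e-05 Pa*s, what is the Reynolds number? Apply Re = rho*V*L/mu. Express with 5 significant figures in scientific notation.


Step 1: Numerator = rho * V * L = 1.042 * 176.0 * 2.8 = 513.4976
Step 2: Re = 513.4976 / 1.65e-05
Step 3: Re = 3.1121e+07

3.1121e+07


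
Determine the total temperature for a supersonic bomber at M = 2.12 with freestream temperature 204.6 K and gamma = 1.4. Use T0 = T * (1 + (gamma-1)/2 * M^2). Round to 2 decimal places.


Step 1: (gamma-1)/2 = 0.2
Step 2: M^2 = 4.4944
Step 3: 1 + 0.2 * 4.4944 = 1.89888
Step 4: T0 = 204.6 * 1.89888 = 388.51 K

388.51
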